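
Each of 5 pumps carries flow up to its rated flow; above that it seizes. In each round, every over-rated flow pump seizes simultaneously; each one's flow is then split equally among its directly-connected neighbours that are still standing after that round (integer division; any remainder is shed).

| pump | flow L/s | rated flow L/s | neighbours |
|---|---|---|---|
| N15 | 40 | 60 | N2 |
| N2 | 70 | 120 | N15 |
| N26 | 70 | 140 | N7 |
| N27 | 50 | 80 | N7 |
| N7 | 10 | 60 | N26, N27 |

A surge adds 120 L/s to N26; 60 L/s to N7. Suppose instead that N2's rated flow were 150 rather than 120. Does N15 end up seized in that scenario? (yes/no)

no

With N2's rated flow at 150:
Round 1 — N26 at 190 > 140; N7 at 70 > 60. N26, N7 seize.
  N26 sheds 190 L/s: no online neighbours, lost.
  N7 sheds 70 L/s to N27: 70 each.
    N27: 50+70 = 120 > 80
Round 2 — N27 seizes.
  N27 sheds 120 L/s: no online neighbours, lost.
No further seizures.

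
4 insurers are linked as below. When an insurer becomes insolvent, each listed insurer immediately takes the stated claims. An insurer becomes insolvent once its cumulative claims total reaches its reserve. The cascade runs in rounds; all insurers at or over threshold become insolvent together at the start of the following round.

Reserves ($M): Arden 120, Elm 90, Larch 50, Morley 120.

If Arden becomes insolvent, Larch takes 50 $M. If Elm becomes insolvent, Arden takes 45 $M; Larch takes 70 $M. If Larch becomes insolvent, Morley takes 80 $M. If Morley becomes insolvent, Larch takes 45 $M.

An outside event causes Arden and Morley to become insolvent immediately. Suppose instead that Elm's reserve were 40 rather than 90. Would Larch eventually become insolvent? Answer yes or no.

With Elm's reserve at 40:
Round 1 — Arden, Morley become insolvent (initial).
  Larch: +50+45 → 95 ≥ 50
Round 2 — Larch becomes insolvent.
No further insolvencies.

yes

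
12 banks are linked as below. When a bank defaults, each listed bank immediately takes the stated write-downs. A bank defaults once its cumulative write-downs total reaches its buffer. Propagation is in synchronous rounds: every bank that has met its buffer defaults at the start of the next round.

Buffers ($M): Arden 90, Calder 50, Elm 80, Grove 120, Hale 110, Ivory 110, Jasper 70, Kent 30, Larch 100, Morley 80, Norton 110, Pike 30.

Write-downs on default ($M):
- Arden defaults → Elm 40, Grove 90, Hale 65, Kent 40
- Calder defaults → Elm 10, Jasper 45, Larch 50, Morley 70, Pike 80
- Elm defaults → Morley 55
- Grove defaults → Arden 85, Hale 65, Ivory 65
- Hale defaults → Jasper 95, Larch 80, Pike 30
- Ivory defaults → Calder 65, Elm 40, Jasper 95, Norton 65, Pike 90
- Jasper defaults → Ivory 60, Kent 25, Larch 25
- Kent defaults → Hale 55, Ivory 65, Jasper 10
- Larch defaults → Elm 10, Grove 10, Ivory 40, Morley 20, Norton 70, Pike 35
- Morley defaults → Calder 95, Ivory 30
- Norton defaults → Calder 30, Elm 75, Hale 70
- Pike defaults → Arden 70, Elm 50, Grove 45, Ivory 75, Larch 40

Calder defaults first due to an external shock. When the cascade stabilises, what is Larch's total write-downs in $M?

Round 1 — Calder defaults (initial).
  Elm: +10 → 10 < 80
  Jasper: +45 → 45 < 70
  Larch: +50 → 50 < 100
  Morley: +70 → 70 < 80
  Pike: +80 → 80 ≥ 30
Round 2 — Pike defaults.
  Arden: +70 → 70 < 90
  Elm: +50 → 60 < 80
  Grove: +45 → 45 < 120
  Ivory: +75 → 75 < 110
  Larch: +40 → 90 < 100
No further defaults.

90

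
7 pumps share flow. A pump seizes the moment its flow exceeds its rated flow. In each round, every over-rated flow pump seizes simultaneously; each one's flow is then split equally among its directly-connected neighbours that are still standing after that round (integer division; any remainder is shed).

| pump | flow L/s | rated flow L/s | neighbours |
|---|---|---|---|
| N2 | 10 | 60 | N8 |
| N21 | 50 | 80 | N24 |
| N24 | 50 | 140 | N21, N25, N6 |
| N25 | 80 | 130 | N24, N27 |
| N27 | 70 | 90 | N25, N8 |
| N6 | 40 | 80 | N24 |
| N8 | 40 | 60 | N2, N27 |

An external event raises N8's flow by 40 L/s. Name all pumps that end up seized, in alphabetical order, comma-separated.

N21, N24, N25, N27, N6, N8

Round 1 — N8 at 80 > 60. N8 seizes.
  N8 sheds 80 L/s to N2, N27: 40 each.
    N2: 10+40 = 50 ≤ 60
    N27: 70+40 = 110 > 90
Round 2 — N27 seizes.
  N27 sheds 110 L/s to N25: 110 each.
    N25: 80+110 = 190 > 130
Round 3 — N25 seizes.
  N25 sheds 190 L/s to N24: 190 each.
    N24: 50+190 = 240 > 140
Round 4 — N24 seizes.
  N24 sheds 240 L/s to N21, N6: 120 each.
    N21: 50+120 = 170 > 80
    N6: 40+120 = 160 > 80
Round 5 — N21, N6 seize.
  N21 sheds 170 L/s: no online neighbours, lost.
  N6 sheds 160 L/s: no online neighbours, lost.
No further seizures.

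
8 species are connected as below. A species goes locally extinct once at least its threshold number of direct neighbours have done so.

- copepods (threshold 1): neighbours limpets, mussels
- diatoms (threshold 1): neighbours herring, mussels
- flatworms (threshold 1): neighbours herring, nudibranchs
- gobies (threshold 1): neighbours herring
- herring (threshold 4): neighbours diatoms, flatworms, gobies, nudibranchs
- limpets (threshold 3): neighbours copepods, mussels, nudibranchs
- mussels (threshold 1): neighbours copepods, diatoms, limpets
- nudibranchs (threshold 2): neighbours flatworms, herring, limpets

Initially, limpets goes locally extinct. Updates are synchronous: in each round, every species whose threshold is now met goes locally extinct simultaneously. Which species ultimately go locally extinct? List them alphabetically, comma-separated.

Round 1 — limpets goes locally extinct (initial).
Round 2 — checking thresholds:
  copepods: 1 of 2 neighbours ≥ 1, goes locally extinct.
  mussels: 1 of 3 neighbours ≥ 1, goes locally extinct.
  nudibranchs: 1 of 3 neighbours < 2, holds.
Round 3 — checking thresholds:
  diatoms: 1 of 2 neighbours ≥ 1, goes locally extinct.
  nudibranchs: 1 of 3 neighbours < 2, holds.
Round 4 — no new extinctions; cascade stops.

copepods, diatoms, limpets, mussels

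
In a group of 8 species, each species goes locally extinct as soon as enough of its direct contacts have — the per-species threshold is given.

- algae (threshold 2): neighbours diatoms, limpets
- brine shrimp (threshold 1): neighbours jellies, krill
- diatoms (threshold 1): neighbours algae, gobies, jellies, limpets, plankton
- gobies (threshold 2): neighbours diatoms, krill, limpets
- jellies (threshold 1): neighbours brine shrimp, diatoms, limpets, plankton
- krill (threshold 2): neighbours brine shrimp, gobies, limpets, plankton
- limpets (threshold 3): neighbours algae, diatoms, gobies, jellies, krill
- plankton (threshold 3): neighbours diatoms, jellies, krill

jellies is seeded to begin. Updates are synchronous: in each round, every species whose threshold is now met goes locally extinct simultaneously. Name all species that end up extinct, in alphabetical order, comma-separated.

Round 1 — jellies goes locally extinct (initial).
Round 2 — checking thresholds:
  brine shrimp: 1 of 2 neighbours ≥ 1, goes locally extinct.
  diatoms: 1 of 5 neighbours ≥ 1, goes locally extinct.
  limpets: 1 of 5 neighbours < 3, not yet.
  plankton: 1 of 3 neighbours < 3, not yet.
Round 3 — no new extinctions; cascade stops.

brine shrimp, diatoms, jellies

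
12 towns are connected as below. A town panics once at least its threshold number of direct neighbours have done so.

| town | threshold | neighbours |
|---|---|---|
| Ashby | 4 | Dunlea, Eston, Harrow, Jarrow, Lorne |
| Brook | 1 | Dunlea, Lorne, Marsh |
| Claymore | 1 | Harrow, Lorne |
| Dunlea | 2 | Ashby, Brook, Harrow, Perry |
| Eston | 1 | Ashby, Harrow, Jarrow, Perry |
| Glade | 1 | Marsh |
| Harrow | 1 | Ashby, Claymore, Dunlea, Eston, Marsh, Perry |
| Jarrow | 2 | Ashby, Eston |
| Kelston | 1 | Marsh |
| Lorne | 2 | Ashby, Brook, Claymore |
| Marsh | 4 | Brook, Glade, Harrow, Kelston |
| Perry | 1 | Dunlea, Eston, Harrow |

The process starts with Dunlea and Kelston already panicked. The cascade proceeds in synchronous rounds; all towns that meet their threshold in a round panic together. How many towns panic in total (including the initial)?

Round 1 — Dunlea, Kelston panic (initial).
Round 2 — checking thresholds:
  Ashby: 1 of 5 neighbours < 4, below threshold.
  Brook: 1 of 3 neighbours ≥ 1, panics.
  Harrow: 1 of 6 neighbours ≥ 1, panics.
  Marsh: 1 of 4 neighbours < 4, below threshold.
  Perry: 1 of 3 neighbours ≥ 1, panics.
Round 3 — checking thresholds:
  Ashby: 2 of 5 neighbours < 4, below threshold.
  Claymore: 1 of 2 neighbours ≥ 1, panics.
  Eston: 2 of 4 neighbours ≥ 1, panics.
  Lorne: 1 of 3 neighbours < 2, below threshold.
  Marsh: 3 of 4 neighbours < 4, below threshold.
Round 4 — checking thresholds:
  Ashby: 3 of 5 neighbours < 4, below threshold.
  Jarrow: 1 of 2 neighbours < 2, below threshold.
  Lorne: 2 of 3 neighbours ≥ 2, panics.
  Marsh: 3 of 4 neighbours < 4, below threshold.
Round 5 — checking thresholds:
  Ashby: 4 of 5 neighbours ≥ 4, panics.
  Jarrow: 1 of 2 neighbours < 2, below threshold.
  Marsh: 3 of 4 neighbours < 4, below threshold.
Round 6 — checking thresholds:
  Jarrow: 2 of 2 neighbours ≥ 2, panics.
  Marsh: 3 of 4 neighbours < 4, below threshold.
Round 7 — no new panics; cascade stops.

10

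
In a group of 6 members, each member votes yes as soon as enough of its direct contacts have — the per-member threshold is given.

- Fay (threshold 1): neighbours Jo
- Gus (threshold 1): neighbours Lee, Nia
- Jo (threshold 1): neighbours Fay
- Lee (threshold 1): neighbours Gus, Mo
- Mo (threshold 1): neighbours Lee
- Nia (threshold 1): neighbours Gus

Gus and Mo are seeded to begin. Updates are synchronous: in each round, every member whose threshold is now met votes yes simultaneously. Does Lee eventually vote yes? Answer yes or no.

yes

Round 1 — Gus, Mo vote yes (initial).
Round 2 — checking thresholds:
  Lee: 2 of 2 neighbours ≥ 1, votes yes.
  Nia: 1 of 1 neighbours ≥ 1, votes yes.
Round 3 — no new yes votes; cascade stops.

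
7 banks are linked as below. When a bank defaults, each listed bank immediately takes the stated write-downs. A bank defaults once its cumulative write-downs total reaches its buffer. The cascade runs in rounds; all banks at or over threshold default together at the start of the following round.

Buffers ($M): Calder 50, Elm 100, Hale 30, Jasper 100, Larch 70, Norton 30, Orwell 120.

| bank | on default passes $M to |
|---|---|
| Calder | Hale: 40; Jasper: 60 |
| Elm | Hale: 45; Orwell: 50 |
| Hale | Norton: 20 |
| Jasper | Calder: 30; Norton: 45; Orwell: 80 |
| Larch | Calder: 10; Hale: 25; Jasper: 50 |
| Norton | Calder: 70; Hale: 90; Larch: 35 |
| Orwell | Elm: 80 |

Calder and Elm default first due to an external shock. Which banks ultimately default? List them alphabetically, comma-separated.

Calder, Elm, Hale

Round 1 — Calder, Elm default (initial).
  Hale: +40+45 → 85 ≥ 30
  Jasper: +60 → 60 < 100
  Orwell: +50 → 50 < 120
Round 2 — Hale defaults.
  Norton: +20 → 20 < 30
No further defaults.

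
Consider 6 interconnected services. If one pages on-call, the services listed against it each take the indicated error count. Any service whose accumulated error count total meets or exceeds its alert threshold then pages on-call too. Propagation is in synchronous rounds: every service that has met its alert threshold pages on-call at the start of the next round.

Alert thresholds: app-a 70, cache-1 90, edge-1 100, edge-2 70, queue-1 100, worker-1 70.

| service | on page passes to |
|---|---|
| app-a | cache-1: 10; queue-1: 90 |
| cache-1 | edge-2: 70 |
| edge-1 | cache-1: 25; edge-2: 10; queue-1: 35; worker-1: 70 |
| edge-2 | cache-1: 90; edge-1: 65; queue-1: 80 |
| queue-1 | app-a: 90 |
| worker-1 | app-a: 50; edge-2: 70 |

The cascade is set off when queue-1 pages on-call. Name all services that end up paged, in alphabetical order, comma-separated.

app-a, queue-1

Round 1 — queue-1 pages on-call (initial).
  app-a: +90 → 90 ≥ 70
Round 2 — app-a pages on-call.
  cache-1: +10 → 10 < 90
No further pages.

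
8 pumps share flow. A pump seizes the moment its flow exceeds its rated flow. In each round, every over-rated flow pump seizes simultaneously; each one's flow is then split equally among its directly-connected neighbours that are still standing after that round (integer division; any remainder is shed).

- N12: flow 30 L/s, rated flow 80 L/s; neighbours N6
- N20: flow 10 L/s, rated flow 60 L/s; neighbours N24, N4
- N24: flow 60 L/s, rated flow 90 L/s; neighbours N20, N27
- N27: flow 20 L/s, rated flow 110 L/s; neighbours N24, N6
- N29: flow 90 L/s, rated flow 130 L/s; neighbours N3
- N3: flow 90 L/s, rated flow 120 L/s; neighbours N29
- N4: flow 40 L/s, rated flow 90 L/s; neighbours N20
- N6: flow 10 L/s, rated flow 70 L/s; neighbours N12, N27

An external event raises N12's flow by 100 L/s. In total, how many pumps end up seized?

Round 1 — N12 at 130 > 80. N12 seizes.
  N12 sheds 130 L/s to N6: 130 each.
    N6: 10+130 = 140 > 70
Round 2 — N6 seizes.
  N6 sheds 140 L/s to N27: 140 each.
    N27: 20+140 = 160 > 110
Round 3 — N27 seizes.
  N27 sheds 160 L/s to N24: 160 each.
    N24: 60+160 = 220 > 90
Round 4 — N24 seizes.
  N24 sheds 220 L/s to N20: 220 each.
    N20: 10+220 = 230 > 60
Round 5 — N20 seizes.
  N20 sheds 230 L/s to N4: 230 each.
    N4: 40+230 = 270 > 90
Round 6 — N4 seizes.
  N4 sheds 270 L/s: no online neighbours, lost.
No further seizures.

6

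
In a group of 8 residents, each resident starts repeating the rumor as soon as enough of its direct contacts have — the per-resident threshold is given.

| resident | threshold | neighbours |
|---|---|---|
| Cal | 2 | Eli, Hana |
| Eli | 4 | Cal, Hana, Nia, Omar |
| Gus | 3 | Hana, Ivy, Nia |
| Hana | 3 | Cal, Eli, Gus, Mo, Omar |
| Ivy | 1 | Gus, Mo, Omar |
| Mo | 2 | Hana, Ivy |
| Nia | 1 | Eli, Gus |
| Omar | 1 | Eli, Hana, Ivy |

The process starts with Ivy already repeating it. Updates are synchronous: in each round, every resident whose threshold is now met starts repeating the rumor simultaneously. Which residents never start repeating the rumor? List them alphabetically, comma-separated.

Cal, Eli, Gus, Hana, Mo, Nia

Round 1 — Ivy starts repeating the rumor (initial).
Round 2 — checking thresholds:
  Gus: 1 of 3 neighbours < 3, holds.
  Mo: 1 of 2 neighbours < 2, holds.
  Omar: 1 of 3 neighbours ≥ 1, starts repeating the rumor.
Round 3 — no new spreads; cascade stops.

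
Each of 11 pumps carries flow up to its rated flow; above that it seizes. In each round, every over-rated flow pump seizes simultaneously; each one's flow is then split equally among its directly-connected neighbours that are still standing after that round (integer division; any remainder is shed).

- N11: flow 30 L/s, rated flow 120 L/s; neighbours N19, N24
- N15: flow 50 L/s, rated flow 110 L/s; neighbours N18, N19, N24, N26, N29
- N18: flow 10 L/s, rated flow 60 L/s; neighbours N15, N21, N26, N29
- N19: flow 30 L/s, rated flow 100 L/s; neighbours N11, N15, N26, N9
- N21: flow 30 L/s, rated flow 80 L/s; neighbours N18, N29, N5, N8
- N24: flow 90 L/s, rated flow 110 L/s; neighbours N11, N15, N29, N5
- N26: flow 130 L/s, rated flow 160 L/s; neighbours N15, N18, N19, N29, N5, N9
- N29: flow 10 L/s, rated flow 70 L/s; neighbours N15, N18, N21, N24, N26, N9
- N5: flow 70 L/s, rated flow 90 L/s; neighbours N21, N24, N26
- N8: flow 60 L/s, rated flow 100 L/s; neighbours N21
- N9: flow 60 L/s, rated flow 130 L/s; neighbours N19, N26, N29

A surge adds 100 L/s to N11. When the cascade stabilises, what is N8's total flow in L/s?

Round 1 — N11 at 130 > 120. N11 seizes.
  N11 sheds 130 L/s to N19, N24: 65 each.
    N19: 30+65 = 95 ≤ 100
    N24: 90+65 = 155 > 110
Round 2 — N24 seizes.
  N24 sheds 155 L/s to N15, N29, N5: 51 each (2 lost).
    N15: 50+51 = 101 ≤ 110
    N29: 10+51 = 61 ≤ 70
    N5: 70+51 = 121 > 90
Round 3 — N5 seizes.
  N5 sheds 121 L/s to N21, N26: 60 each (1 lost).
    N21: 30+60 = 90 > 80
    N26: 130+60 = 190 > 160
Round 4 — N21, N26 seize.
  N21 sheds 90 L/s to N18, N29, N8: 30 each.
    N18: 10+30 = 40 ≤ 60
    N29: 61+30 = 91 > 70
    N8: 60+30 = 90 ≤ 100
  N26 sheds 190 L/s to N15, N18, N19, N29, N9: 38 each.
    N15: 101+38 = 139 > 110
    N18: 40+38 = 78 > 60
    N19: 95+38 = 133 > 100
    N29: 91+38 = 129 > 70
    N9: 60+38 = 98 ≤ 130
Round 5 — N15, N18, N19, N29 seize.
  N15 sheds 139 L/s: no online neighbours, lost.
  N18 sheds 78 L/s: no online neighbours, lost.
  N19 sheds 133 L/s to N9: 133 each.
    N9: 98+133 = 231 > 130
  N29 sheds 129 L/s to N9: 129 each.
    N9: 231+129 = 360 > 130
Round 6 — N9 seizes.
  N9 sheds 360 L/s: no online neighbours, lost.
No further seizures.

90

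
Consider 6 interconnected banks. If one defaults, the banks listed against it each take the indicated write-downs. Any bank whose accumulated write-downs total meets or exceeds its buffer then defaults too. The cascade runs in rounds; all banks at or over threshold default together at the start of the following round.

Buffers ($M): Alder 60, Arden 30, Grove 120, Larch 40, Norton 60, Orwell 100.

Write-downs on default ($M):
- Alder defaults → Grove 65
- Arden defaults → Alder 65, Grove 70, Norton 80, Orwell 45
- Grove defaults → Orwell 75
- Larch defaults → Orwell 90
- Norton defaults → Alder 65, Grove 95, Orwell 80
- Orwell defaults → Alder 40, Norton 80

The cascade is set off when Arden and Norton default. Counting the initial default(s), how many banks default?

5

Round 1 — Arden, Norton default (initial).
  Alder: +65+65 → 130 ≥ 60
  Grove: +70+95 → 165 ≥ 120
  Orwell: +45+80 → 125 ≥ 100
Round 2 — Alder, Grove, Orwell default.
No further defaults.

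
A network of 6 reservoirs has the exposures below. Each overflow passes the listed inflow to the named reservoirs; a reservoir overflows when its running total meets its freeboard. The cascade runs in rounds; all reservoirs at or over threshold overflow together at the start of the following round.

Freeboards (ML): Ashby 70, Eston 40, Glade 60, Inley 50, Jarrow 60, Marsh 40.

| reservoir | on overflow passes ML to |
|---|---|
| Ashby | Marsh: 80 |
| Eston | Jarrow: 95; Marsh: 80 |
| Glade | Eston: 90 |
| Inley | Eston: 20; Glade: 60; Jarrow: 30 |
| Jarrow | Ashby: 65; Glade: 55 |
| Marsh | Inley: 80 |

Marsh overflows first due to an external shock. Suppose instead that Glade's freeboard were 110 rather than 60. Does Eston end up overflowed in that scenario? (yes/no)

With Glade's freeboard at 110:
Round 1 — Marsh overflows (initial).
  Inley: +80 → 80 ≥ 50
Round 2 — Inley overflows.
  Eston: +20 → 20 < 40
  Glade: +60 → 60 < 110
  Jarrow: +30 → 30 < 60
No further overflows.

no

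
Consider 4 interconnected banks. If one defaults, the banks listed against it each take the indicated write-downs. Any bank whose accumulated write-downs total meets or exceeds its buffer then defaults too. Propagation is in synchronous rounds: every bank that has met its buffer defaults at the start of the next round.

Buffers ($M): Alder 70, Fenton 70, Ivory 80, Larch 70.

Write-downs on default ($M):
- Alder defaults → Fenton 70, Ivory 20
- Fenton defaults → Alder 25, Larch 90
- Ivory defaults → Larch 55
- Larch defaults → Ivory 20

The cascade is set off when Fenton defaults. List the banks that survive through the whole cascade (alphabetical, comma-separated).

Round 1 — Fenton defaults (initial).
  Alder: +25 → 25 < 70
  Larch: +90 → 90 ≥ 70
Round 2 — Larch defaults.
  Ivory: +20 → 20 < 80
No further defaults.

Alder, Ivory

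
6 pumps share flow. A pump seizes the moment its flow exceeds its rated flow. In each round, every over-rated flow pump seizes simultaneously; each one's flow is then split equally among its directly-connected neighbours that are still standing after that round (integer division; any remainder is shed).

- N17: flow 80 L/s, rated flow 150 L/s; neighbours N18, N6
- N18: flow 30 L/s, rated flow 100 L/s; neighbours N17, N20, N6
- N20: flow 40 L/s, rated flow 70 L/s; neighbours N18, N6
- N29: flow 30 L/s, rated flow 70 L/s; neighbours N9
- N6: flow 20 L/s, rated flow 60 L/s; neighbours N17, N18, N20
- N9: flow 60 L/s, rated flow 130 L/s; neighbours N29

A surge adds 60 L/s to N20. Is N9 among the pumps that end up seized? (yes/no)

no

Round 1 — N20 at 100 > 70. N20 seizes.
  N20 sheds 100 L/s to N18, N6: 50 each.
    N18: 30+50 = 80 ≤ 100
    N6: 20+50 = 70 > 60
Round 2 — N6 seizes.
  N6 sheds 70 L/s to N17, N18: 35 each.
    N17: 80+35 = 115 ≤ 150
    N18: 80+35 = 115 > 100
Round 3 — N18 seizes.
  N18 sheds 115 L/s to N17: 115 each.
    N17: 115+115 = 230 > 150
Round 4 — N17 seizes.
  N17 sheds 230 L/s: no online neighbours, lost.
No further seizures.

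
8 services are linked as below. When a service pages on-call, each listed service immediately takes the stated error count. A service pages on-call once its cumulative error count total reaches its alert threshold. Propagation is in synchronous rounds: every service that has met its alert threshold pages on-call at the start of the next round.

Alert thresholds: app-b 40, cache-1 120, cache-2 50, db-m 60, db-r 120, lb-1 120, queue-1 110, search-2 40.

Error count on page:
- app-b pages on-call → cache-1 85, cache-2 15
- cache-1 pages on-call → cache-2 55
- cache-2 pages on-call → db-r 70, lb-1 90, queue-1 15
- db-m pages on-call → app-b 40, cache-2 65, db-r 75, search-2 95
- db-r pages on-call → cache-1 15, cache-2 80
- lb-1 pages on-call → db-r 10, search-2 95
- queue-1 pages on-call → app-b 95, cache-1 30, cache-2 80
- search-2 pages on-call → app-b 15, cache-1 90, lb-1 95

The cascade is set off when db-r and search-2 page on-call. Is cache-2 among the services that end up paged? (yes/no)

yes

Round 1 — db-r, search-2 page on-call (initial).
  app-b: +15 → 15 < 40
  cache-1: +15+90 → 105 < 120
  cache-2: +80 → 80 ≥ 50
  lb-1: +95 → 95 < 120
Round 2 — cache-2 pages on-call.
  lb-1: +90 → 185 ≥ 120
  queue-1: +15 → 15 < 110
Round 3 — lb-1 pages on-call.
No further pages.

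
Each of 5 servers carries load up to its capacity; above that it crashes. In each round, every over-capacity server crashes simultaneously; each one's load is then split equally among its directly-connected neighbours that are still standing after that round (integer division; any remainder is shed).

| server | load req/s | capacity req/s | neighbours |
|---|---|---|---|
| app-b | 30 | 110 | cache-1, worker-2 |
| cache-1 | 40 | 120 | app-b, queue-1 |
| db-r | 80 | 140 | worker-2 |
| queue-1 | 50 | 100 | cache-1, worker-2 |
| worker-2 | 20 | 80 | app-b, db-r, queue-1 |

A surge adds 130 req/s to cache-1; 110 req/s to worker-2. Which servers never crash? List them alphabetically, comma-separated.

db-r

Round 1 — cache-1 at 170 > 120; worker-2 at 130 > 80. cache-1, worker-2 crash.
  cache-1 sheds 170 req/s to app-b, queue-1: 85 each.
    app-b: 30+85 = 115 > 110
    queue-1: 50+85 = 135 > 100
  worker-2 sheds 130 req/s to app-b, db-r, queue-1: 43 each (1 lost).
    app-b: 115+43 = 158 > 110
    db-r: 80+43 = 123 ≤ 140
    queue-1: 135+43 = 178 > 100
Round 2 — app-b, queue-1 crash.
  app-b sheds 158 req/s: no online neighbours, lost.
  queue-1 sheds 178 req/s: no online neighbours, lost.
No further crashes.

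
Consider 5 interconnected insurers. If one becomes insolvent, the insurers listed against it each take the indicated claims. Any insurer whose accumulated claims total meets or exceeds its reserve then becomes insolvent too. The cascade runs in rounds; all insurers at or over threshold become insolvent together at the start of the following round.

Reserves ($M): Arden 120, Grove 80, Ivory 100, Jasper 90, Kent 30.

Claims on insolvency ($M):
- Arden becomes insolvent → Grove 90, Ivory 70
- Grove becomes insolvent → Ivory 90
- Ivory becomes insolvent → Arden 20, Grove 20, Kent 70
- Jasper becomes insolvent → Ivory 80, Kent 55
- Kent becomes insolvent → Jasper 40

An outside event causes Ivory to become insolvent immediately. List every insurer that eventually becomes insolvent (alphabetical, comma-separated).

Ivory, Kent

Round 1 — Ivory becomes insolvent (initial).
  Arden: +20 → 20 < 120
  Grove: +20 → 20 < 80
  Kent: +70 → 70 ≥ 30
Round 2 — Kent becomes insolvent.
  Jasper: +40 → 40 < 90
No further insolvencies.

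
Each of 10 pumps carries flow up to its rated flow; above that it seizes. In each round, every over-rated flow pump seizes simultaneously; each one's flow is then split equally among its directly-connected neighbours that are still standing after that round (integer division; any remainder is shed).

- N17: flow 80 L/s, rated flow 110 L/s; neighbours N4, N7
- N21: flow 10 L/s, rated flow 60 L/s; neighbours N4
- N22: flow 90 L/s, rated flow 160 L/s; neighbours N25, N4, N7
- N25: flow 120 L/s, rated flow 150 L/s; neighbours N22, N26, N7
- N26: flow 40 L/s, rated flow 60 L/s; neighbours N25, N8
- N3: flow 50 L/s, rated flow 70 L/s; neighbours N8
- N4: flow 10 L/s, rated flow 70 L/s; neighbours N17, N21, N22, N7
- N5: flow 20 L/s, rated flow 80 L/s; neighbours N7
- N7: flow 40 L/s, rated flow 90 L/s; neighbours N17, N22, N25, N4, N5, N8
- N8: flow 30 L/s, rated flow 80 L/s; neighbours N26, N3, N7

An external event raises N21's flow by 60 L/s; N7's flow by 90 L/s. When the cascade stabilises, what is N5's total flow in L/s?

41

Round 1 — N21 at 70 > 60; N7 at 130 > 90. N21, N7 seize.
  N21 sheds 70 L/s to N4: 70 each.
    N4: 10+70 = 80 > 70
  N7 sheds 130 L/s to N17, N22, N25, N4, N5, N8: 21 each (4 lost).
    N17: 80+21 = 101 ≤ 110
    N22: 90+21 = 111 ≤ 160
    N25: 120+21 = 141 ≤ 150
    N4: 80+21 = 101 > 70
    N5: 20+21 = 41 ≤ 80
    N8: 30+21 = 51 ≤ 80
Round 2 — N4 seizes.
  N4 sheds 101 L/s to N17, N22: 50 each (1 lost).
    N17: 101+50 = 151 > 110
    N22: 111+50 = 161 > 160
Round 3 — N17, N22 seize.
  N17 sheds 151 L/s: no online neighbours, lost.
  N22 sheds 161 L/s to N25: 161 each.
    N25: 141+161 = 302 > 150
Round 4 — N25 seizes.
  N25 sheds 302 L/s to N26: 302 each.
    N26: 40+302 = 342 > 60
Round 5 — N26 seizes.
  N26 sheds 342 L/s to N8: 342 each.
    N8: 51+342 = 393 > 80
Round 6 — N8 seizes.
  N8 sheds 393 L/s to N3: 393 each.
    N3: 50+393 = 443 > 70
Round 7 — N3 seizes.
  N3 sheds 443 L/s: no online neighbours, lost.
No further seizures.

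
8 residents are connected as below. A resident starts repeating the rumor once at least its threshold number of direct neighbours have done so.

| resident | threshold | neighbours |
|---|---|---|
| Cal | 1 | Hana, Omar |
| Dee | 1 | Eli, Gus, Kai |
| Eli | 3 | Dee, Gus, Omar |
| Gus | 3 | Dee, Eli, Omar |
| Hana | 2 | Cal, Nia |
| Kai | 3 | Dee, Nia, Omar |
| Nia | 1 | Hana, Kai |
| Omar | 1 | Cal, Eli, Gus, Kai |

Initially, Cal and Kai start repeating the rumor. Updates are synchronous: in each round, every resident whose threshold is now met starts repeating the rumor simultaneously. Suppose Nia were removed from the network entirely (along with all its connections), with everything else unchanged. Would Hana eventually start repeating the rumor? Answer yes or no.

no

With Nia removed:
Round 1 — Cal, Kai start repeating the rumor (initial).
Round 2 — checking thresholds:
  Dee: 1 of 3 neighbours ≥ 1, starts repeating the rumor.
  Hana: 1 of 1 neighbours < 2, holds.
  Omar: 2 of 4 neighbours ≥ 1, starts repeating the rumor.
Round 3 — no new spreads; cascade stops.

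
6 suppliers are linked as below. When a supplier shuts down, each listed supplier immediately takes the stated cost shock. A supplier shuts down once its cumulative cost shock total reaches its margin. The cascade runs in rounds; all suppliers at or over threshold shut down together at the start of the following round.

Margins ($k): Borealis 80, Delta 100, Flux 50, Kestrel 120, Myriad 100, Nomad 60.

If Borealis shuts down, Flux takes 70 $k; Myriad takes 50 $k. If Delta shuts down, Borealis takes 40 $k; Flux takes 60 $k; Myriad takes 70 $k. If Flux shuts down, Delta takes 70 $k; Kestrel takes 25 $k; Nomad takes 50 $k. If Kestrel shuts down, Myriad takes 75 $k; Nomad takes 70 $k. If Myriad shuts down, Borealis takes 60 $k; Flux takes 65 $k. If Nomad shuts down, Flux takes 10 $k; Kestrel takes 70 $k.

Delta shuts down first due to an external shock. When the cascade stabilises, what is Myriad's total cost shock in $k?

Round 1 — Delta shuts down (initial).
  Borealis: +40 → 40 < 80
  Flux: +60 → 60 ≥ 50
  Myriad: +70 → 70 < 100
Round 2 — Flux shuts down.
  Kestrel: +25 → 25 < 120
  Nomad: +50 → 50 < 60
No further shutdowns.

70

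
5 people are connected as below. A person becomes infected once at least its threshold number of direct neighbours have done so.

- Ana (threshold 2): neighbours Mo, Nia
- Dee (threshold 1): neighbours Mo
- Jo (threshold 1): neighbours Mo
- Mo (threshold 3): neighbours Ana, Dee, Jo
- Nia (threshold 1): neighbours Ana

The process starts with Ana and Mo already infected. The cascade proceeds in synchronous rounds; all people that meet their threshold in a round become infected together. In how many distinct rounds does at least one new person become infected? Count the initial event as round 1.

2

Round 1 — Ana, Mo become infected (initial).
Round 2 — checking thresholds:
  Dee: 1 of 1 neighbours ≥ 1, becomes infected.
  Jo: 1 of 1 neighbours ≥ 1, becomes infected.
  Nia: 1 of 1 neighbours ≥ 1, becomes infected.
Round 3 — no new infections; cascade stops.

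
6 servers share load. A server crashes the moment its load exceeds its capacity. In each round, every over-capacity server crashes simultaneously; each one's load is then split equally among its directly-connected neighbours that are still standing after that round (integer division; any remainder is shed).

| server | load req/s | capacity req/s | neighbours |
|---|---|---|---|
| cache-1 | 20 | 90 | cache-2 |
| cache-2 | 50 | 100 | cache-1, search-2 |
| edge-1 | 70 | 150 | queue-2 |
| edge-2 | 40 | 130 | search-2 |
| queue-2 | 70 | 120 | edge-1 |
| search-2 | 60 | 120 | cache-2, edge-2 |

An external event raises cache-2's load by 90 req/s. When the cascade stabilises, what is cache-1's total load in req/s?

Round 1 — cache-2 at 140 > 100. cache-2 crashes.
  cache-2 sheds 140 req/s to cache-1, search-2: 70 each.
    cache-1: 20+70 = 90 ≤ 90
    search-2: 60+70 = 130 > 120
Round 2 — search-2 crashes.
  search-2 sheds 130 req/s to edge-2: 130 each.
    edge-2: 40+130 = 170 > 130
Round 3 — edge-2 crashes.
  edge-2 sheds 170 req/s: no online neighbours, lost.
No further crashes.

90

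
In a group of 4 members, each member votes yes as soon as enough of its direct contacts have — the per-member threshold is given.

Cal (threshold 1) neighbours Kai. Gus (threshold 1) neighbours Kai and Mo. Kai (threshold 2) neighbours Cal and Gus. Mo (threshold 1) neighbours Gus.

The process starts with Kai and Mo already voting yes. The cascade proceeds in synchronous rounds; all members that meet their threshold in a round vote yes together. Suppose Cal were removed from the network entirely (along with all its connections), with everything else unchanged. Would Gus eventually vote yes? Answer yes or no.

yes

With Cal removed:
Round 1 — Kai, Mo vote yes (initial).
Round 2 — checking thresholds:
  Gus: 2 of 2 neighbours ≥ 1, votes yes.
Round 3 — no new yes votes; cascade stops.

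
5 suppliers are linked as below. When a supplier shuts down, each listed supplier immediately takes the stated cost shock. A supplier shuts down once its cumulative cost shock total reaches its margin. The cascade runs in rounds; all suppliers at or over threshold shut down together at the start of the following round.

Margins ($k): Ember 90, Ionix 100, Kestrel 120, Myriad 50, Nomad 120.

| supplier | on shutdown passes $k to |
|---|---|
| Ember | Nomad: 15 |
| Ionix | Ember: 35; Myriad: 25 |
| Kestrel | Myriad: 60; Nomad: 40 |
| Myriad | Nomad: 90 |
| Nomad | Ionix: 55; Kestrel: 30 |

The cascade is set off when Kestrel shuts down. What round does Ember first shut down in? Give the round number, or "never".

Round 1 — Kestrel shuts down (initial).
  Myriad: +60 → 60 ≥ 50
  Nomad: +40 → 40 < 120
Round 2 — Myriad shuts down.
  Nomad: +90 → 130 ≥ 120
Round 3 — Nomad shuts down.
  Ionix: +55 → 55 < 100
No further shutdowns.

never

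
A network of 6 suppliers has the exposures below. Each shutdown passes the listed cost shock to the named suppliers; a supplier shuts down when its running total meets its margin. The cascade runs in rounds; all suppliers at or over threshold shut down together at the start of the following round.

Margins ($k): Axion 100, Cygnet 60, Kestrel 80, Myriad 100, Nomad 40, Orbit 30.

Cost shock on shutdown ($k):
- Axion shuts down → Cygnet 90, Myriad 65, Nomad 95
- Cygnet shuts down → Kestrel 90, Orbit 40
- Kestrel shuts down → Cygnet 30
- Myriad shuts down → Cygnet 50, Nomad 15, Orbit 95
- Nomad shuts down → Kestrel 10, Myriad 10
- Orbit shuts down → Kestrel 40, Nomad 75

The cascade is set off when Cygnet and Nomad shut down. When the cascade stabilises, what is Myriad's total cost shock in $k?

10

Round 1 — Cygnet, Nomad shut down (initial).
  Kestrel: +90+10 → 100 ≥ 80
  Myriad: +10 → 10 < 100
  Orbit: +40 → 40 ≥ 30
Round 2 — Kestrel, Orbit shut down.
No further shutdowns.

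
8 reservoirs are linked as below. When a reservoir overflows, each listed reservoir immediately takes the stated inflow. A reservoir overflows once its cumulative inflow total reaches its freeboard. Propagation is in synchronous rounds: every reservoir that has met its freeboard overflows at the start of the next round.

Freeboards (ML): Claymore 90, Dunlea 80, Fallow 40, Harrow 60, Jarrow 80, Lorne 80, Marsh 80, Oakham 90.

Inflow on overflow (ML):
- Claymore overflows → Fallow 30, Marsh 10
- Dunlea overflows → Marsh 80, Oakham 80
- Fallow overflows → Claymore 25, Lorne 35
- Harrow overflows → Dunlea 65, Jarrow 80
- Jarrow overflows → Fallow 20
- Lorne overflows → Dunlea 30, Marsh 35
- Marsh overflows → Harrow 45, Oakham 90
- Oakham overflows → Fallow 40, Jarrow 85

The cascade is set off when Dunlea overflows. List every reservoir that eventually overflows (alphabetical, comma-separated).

Dunlea, Fallow, Jarrow, Marsh, Oakham

Round 1 — Dunlea overflows (initial).
  Marsh: +80 → 80 ≥ 80
  Oakham: +80 → 80 < 90
Round 2 — Marsh overflows.
  Harrow: +45 → 45 < 60
  Oakham: +90 → 170 ≥ 90
Round 3 — Oakham overflows.
  Fallow: +40 → 40 ≥ 40
  Jarrow: +85 → 85 ≥ 80
Round 4 — Fallow, Jarrow overflow.
  Claymore: +25 → 25 < 90
  Lorne: +35 → 35 < 80
No further overflows.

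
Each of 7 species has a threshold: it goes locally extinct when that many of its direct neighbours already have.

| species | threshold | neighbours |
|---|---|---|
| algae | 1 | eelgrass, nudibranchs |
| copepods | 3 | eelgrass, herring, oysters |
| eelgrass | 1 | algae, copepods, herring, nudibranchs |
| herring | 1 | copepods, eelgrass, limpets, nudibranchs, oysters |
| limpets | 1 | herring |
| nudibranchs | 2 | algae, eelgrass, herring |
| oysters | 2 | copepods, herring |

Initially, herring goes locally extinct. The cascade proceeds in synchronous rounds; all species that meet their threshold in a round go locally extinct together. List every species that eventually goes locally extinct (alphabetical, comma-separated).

algae, eelgrass, herring, limpets, nudibranchs

Round 1 — herring goes locally extinct (initial).
Round 2 — checking thresholds:
  copepods: 1 of 3 neighbours < 3, holds.
  eelgrass: 1 of 4 neighbours ≥ 1, goes locally extinct.
  limpets: 1 of 1 neighbours ≥ 1, goes locally extinct.
  nudibranchs: 1 of 3 neighbours < 2, holds.
  oysters: 1 of 2 neighbours < 2, holds.
Round 3 — checking thresholds:
  algae: 1 of 2 neighbours ≥ 1, goes locally extinct.
  copepods: 2 of 3 neighbours < 3, holds.
  nudibranchs: 2 of 3 neighbours ≥ 2, goes locally extinct.
  oysters: 1 of 2 neighbours < 2, holds.
Round 4 — no new extinctions; cascade stops.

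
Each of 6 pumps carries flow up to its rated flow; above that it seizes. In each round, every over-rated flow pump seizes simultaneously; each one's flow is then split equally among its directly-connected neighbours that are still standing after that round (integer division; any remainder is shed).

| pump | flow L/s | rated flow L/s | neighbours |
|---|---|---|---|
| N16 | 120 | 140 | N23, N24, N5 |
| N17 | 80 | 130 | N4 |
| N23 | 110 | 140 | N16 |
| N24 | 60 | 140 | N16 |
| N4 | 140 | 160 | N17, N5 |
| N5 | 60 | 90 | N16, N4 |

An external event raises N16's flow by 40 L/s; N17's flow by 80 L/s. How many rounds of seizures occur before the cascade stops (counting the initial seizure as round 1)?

Round 1 — N16 at 160 > 140; N17 at 160 > 130. N16, N17 seize.
  N16 sheds 160 L/s to N23, N24, N5: 53 each (1 lost).
    N23: 110+53 = 163 > 140
    N24: 60+53 = 113 ≤ 140
    N5: 60+53 = 113 > 90
  N17 sheds 160 L/s to N4: 160 each.
    N4: 140+160 = 300 > 160
Round 2 — N23, N4, N5 seize.
  N23 sheds 163 L/s: no online neighbours, lost.
  N4 sheds 300 L/s: no online neighbours, lost.
  N5 sheds 113 L/s: no online neighbours, lost.
No further seizures.

2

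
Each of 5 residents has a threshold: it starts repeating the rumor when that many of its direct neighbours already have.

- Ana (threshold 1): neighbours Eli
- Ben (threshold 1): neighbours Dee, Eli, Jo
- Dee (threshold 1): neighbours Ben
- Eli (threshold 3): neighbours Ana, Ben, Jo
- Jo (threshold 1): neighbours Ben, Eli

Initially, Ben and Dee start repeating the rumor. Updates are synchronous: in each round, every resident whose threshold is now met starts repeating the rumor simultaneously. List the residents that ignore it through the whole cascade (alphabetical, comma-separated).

Round 1 — Ben, Dee start repeating the rumor (initial).
Round 2 — checking thresholds:
  Eli: 1 of 3 neighbours < 3, holds.
  Jo: 1 of 2 neighbours ≥ 1, starts repeating the rumor.
Round 3 — no new spreads; cascade stops.

Ana, Eli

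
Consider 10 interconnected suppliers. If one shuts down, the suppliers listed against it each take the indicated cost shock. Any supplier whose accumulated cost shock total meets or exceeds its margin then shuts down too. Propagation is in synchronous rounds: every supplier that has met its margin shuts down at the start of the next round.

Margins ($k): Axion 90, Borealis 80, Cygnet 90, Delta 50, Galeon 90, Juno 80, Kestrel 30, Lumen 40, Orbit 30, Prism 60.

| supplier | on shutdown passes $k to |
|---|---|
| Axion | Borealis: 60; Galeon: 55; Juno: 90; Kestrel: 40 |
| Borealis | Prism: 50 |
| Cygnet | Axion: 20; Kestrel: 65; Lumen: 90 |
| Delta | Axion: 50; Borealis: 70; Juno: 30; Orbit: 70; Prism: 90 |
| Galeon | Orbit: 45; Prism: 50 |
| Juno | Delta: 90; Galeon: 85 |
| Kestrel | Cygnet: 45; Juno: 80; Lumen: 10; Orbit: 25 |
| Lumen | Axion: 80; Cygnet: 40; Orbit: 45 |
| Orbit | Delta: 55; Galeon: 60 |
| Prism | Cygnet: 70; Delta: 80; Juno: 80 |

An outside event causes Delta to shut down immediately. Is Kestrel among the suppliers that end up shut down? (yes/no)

Round 1 — Delta shuts down (initial).
  Axion: +50 → 50 < 90
  Borealis: +70 → 70 < 80
  Juno: +30 → 30 < 80
  Orbit: +70 → 70 ≥ 30
  Prism: +90 → 90 ≥ 60
Round 2 — Orbit, Prism shut down.
  Cygnet: +70 → 70 < 90
  Galeon: +60 → 60 < 90
  Juno: +80 → 110 ≥ 80
Round 3 — Juno shuts down.
  Galeon: +85 → 145 ≥ 90
Round 4 — Galeon shuts down.
No further shutdowns.

no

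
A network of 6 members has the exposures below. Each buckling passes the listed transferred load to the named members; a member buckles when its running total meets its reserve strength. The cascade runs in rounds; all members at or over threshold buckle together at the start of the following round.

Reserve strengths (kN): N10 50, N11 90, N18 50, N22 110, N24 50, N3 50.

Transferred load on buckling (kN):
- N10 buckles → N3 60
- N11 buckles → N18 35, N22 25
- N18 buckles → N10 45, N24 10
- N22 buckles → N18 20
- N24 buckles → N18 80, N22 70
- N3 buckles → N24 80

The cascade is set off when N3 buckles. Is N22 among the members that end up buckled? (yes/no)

no

Round 1 — N3 buckles (initial).
  N24: +80 → 80 ≥ 50
Round 2 — N24 buckles.
  N18: +80 → 80 ≥ 50
  N22: +70 → 70 < 110
Round 3 — N18 buckles.
  N10: +45 → 45 < 50
No further bucklings.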